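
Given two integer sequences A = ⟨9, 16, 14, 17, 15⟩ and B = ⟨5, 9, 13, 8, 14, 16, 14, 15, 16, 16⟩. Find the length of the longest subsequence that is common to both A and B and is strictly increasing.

3

A longest common strictly increasing subsequence is 9, 14, 15 (length 3); it appears in order in both A and B, and no longer such subsequence exists.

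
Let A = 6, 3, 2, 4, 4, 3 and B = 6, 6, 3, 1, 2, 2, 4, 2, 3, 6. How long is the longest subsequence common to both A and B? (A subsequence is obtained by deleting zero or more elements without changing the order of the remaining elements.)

5

A longest common subsequence is 6, 3, 2, 4, 3 (length 5); the LCS DP confirms no longer common subsequence exists.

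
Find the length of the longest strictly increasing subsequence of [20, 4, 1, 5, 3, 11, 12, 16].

Let dp[i] be the longest increasing subsequence ending at position i. Then dp = [1, 1, 1, 2, 2, 3, 4, 5].
The maximum is 5; one witness is 4, 5, 11, 12, 16 at positions 2,4,6,7,8.

5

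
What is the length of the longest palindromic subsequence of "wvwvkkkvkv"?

One longest palindromic subsequence is vvkkkvv (positions 2,4,5,6,7,8,10); it reads the same forward and backward, and the interval DP gives dp[1][10] = 7.

7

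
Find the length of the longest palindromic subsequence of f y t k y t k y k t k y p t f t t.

11

One longest palindromic subsequence is ftytkyktytf (positions 1,3,5,6,7,8,9,10,12,14,15); it reads the same forward and backward, and the interval DP gives dp[1][17] = 11.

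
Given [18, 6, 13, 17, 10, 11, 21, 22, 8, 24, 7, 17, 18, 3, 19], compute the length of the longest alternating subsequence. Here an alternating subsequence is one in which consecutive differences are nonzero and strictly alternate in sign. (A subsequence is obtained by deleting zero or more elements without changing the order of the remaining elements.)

A longest alternating subsequence is 18, 6, 13, 10, 11, 8, 24, 7, 17, 3, 19 (positions 1,2,3,5,6,9,10,11,12,14,15); its 10 consecutive differences strictly alternate in sign, and length 11 is optimal.

11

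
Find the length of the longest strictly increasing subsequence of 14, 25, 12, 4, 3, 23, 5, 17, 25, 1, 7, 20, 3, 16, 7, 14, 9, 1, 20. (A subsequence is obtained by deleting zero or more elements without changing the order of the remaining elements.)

5

Let dp[i] be the longest increasing subsequence ending at position i. Then dp = [1, 2, 1, 1, 1, 2, 2, 3, 4, 1, 3, 4, 2, 4, 3, 4, 4, 1, 5].
The maximum is 5; one witness is 4, 5, 7, 16, 20 at positions 4,7,11,14,19.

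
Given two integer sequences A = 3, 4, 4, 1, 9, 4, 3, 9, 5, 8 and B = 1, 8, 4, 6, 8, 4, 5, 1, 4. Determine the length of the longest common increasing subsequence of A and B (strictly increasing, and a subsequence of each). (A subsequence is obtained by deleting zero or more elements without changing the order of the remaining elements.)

3

A longest common strictly increasing subsequence is 1, 4, 8 (length 3); it appears in order in both A and B, and no longer such subsequence exists.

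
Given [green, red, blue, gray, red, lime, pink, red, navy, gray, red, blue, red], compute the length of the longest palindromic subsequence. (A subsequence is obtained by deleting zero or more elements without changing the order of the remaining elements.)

9

One longest palindromic subsequence is red blue gray red pink red gray blue red (positions 2,3,4,5,7,8,10,12,13); it reads the same forward and backward, and the interval DP gives dp[1][13] = 9.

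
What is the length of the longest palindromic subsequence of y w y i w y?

5

Using dp[i][j] = 2 + dp[i+1][j−1] if the ends match, else max(dp[i+1][j], dp[i][j−1]):
dp[1][6] = 5. A witness is ywiwy at positions 1,2,4,5,6.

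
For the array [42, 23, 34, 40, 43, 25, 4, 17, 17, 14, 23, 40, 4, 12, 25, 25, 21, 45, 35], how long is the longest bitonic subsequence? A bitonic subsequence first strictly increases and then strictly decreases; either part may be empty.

One longest bitonic subsequence is 23, 34, 40, 43, 25, 17, 14, 12 (positions 2,3,4,5,6,9,10,14): it rises to 43 then falls. Length 8 is optimal.

8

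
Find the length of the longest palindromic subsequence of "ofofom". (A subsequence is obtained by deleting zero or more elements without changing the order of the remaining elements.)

Using dp[i][j] = 2 + dp[i+1][j−1] if the ends match, else max(dp[i+1][j], dp[i][j−1]):
dp[1][6] = 5. A witness is ofofo at positions 1,2,3,4,5.

5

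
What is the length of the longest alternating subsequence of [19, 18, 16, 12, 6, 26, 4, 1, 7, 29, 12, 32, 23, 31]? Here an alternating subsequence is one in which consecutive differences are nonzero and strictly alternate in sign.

Track the best alternating length ending on an up-step vs a down-step at each position: up/down = 1/1, 1/2, 1/2, 1/2, 1/2, 3/1, 1/4, 1/4, 5/4, 5/1, 5/6, 7/1, 7/8, 9/8.
The maximum over both is 9; one such subsequence is 19, 18, 26, 4, 29, 12, 32, 23, 31.

9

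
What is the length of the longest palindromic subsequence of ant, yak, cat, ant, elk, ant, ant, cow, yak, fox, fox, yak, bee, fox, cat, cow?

One longest palindromic subsequence is cow yak fox fox yak cow (positions 8,9,10,11,12,16); it reads the same forward and backward, and the interval DP gives dp[1][16] = 6.

6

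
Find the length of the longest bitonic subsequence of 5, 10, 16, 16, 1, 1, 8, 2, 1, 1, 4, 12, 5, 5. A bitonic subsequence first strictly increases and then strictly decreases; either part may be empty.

Let inc[i] be the LIS ending at i and dec[i] the longest strictly decreasing subsequence starting at i. inc = [1, 2, 3, 3, 1, 1, 2, 2, 1, 1, 3, 4, 4, 4], dec = [3, 4, 4, 4, 1, 1, 3, 2, 1, 1, 1, 2, 1, 1].
max_i inc[i]+dec[i]−1 = 6, with one witness 5, 10, 16, 8, 2, 1.

6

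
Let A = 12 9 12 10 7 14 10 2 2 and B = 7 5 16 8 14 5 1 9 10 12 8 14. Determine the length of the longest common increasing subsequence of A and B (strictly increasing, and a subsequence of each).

3

A longest common strictly increasing subsequence is 9, 10, 14 (length 3); it appears in order in both A and B, and no longer such subsequence exists.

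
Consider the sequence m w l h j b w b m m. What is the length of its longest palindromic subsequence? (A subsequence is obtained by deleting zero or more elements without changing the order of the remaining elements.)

5

Using dp[i][j] = 2 + dp[i+1][j−1] if the ends match, else max(dp[i+1][j], dp[i][j−1]):
dp[1][10] = 5. A witness is mbwbm at positions 1,6,7,8,10.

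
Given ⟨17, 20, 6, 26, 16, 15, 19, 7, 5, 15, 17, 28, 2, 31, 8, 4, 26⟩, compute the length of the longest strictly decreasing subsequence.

Let dp[i] be the longest decreasing subsequence ending at position i. Then dp = [1, 1, 2, 1, 2, 3, 2, 4, 5, 3, 3, 1, 6, 1, 4, 6, 2].
The maximum is 6; one witness is 17, 16, 15, 7, 5, 2 at positions 1,5,6,8,9,13.

6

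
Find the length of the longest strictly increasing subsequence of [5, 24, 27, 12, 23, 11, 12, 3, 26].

4

Scanning left to right, the best length ending at each element is: 5→1, 24→2, 27→3, 12→2, 23→3, 11→2, 12→3, 3→1, 26→4.
So the longest increasing subsequence has length 4, e.g. 5, 12, 23, 26.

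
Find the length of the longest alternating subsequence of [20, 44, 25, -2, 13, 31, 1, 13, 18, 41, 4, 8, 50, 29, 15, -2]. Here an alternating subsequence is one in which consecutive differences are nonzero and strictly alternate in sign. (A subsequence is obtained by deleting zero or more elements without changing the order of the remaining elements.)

A longest alternating subsequence is 20, 44, -2, 13, 1, 13, 4, 50, 29 (positions 1,2,4,5,7,8,11,13,14); its 8 consecutive differences strictly alternate in sign, and length 9 is optimal.

9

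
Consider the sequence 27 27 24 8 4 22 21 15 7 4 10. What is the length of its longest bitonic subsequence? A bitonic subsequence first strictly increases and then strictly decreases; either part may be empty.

One longest bitonic subsequence is 27, 24, 22, 21, 15, 7, 4 (positions 1,3,6,7,8,9,10): it rises to 27 then falls. Length 7 is optimal.

7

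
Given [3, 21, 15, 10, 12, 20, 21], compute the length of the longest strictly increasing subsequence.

Let dp[i] be the longest increasing subsequence ending at position i. Then dp = [1, 2, 2, 2, 3, 4, 5].
The maximum is 5; one witness is 3, 10, 12, 20, 21 at positions 1,4,5,6,7.

5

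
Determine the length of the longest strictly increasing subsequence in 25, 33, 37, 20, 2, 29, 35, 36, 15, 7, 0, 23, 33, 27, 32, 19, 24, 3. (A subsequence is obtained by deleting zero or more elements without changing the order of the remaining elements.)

One longest increasing subsequence is 2, 15, 23, 27, 32 (positions 5,9,12,14,15), of length 5; no longer one exists.

5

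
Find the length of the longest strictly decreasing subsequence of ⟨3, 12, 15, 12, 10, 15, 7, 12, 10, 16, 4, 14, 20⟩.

Scanning left to right, the best length ending at each element is: 3→1, 12→1, 15→1, 12→2, 10→3, 15→1, 7→4, 12→2, 10→3, 16→1, 4→5, 14→2, 20→1.
So the longest decreasing subsequence has length 5, e.g. 15, 12, 10, 7, 4.

5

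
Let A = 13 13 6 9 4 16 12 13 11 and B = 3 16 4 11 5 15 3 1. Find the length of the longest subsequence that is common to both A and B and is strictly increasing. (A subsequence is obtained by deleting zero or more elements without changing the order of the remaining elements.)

A longest common strictly increasing subsequence is 4, 11 (length 2); it appears in order in both A and B, and no longer such subsequence exists.

2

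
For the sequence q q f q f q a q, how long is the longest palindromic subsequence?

7

Using dp[i][j] = 2 + dp[i+1][j−1] if the ends match, else max(dp[i+1][j], dp[i][j−1]):
dp[1][8] = 7. A witness is qqfqfqq at positions 1,2,3,4,5,6,8.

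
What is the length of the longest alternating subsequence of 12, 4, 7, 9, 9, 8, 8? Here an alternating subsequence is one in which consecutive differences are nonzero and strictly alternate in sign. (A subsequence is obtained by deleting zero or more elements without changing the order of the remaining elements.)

A longest alternating subsequence is 12, 4, 9, 8 (positions 1,2,4,6); its 3 consecutive differences strictly alternate in sign, and length 4 is optimal.

4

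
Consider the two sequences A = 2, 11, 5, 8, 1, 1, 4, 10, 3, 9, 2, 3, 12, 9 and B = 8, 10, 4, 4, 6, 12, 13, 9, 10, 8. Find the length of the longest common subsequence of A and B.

A longest common subsequence is 8, 4, 12, 9 (length 4); the LCS DP confirms no longer common subsequence exists.

4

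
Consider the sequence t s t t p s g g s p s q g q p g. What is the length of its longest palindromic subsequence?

One longest palindromic subsequence is spsggsps (positions 2,5,6,7,8,9,10,11); it reads the same forward and backward, and the interval DP gives dp[1][16] = 8.

8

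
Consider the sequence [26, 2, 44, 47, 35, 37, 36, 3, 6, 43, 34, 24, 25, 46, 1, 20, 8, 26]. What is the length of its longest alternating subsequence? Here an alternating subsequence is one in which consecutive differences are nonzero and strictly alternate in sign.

13

A longest alternating subsequence is 26, 2, 44, 35, 37, 36, 43, 24, 25, 1, 20, 8, 26 (positions 1,2,3,5,6,7,10,12,13,15,16,17,18); its 12 consecutive differences strictly alternate in sign, and length 13 is optimal.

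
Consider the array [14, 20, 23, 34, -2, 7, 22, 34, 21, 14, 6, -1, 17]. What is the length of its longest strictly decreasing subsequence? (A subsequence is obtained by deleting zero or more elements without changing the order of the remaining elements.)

6

One longest decreasing subsequence is 23, 22, 21, 14, 6, -1 (positions 3,7,9,10,11,12), of length 6; no longer one exists.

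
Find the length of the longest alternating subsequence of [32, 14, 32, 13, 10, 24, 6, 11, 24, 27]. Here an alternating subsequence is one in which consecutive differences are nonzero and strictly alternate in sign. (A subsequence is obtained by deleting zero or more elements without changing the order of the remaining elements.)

7

A longest alternating subsequence is 32, 14, 32, 13, 24, 6, 11 (positions 1,2,3,4,6,7,8); its 6 consecutive differences strictly alternate in sign, and length 7 is optimal.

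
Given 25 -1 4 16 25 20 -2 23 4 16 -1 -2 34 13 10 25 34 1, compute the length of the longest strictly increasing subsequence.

Let dp[i] be the longest increasing subsequence ending at position i. Then dp = [1, 1, 2, 3, 4, 4, 1, 5, 2, 3, 2, 1, 6, 3, 3, 6, 7, 3].
The maximum is 7; one witness is -1, 4, 16, 20, 23, 25, 34 at positions 2,3,4,6,8,16,17.

7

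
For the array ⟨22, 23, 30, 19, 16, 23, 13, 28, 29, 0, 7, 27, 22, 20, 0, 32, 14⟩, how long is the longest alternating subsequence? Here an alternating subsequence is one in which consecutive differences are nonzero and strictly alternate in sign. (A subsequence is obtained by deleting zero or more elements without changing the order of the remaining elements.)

11

A longest alternating subsequence is 22, 23, 19, 23, 13, 28, 0, 27, 22, 32, 14 (positions 1,2,4,6,7,8,10,12,13,16,17); its 10 consecutive differences strictly alternate in sign, and length 11 is optimal.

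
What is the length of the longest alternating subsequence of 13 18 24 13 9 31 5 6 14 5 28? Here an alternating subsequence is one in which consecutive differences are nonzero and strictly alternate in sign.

Track the best alternating length ending on an up-step vs a down-step at each position: up/down = 1/1, 2/1, 2/1, 1/3, 1/3, 4/1, 1/5, 6/5, 6/5, 1/7, 8/5.
The maximum over both is 8; one such subsequence is 13, 18, 13, 31, 5, 6, 5, 28.

8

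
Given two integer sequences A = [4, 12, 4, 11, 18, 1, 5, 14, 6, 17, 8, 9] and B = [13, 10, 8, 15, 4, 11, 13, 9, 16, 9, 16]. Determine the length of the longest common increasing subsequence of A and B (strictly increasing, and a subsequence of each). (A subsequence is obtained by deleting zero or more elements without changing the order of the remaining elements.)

2

For each value that appears in both, track the longest common increasing run ending there.
The best achievable length is 2; one witness is 4, 11 (A-positions 1,4, B-positions 5,6).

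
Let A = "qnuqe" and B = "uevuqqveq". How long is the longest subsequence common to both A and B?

A longest common subsequence is qqe (length 3); the LCS DP confirms no longer common subsequence exists.

3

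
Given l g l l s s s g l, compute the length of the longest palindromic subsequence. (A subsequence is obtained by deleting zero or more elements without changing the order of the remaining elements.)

7

One longest palindromic subsequence is lgsssgl (positions 1,2,5,6,7,8,9); it reads the same forward and backward, and the interval DP gives dp[1][9] = 7.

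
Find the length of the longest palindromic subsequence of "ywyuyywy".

7

Using dp[i][j] = 2 + dp[i+1][j−1] if the ends match, else max(dp[i+1][j], dp[i][j−1]):
dp[1][8] = 7. A witness is ywyyywy at positions 1,2,3,5,6,7,8.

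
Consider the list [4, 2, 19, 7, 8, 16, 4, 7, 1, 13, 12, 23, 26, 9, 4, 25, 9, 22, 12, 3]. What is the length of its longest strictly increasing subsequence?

Let dp[i] be the longest increasing subsequence ending at position i. Then dp = [1, 1, 2, 2, 3, 4, 2, 3, 1, 4, 4, 5, 6, 4, 2, 6, 4, 5, 5, 2].
The maximum is 6; one witness is 4, 7, 8, 16, 23, 26 at positions 1,4,5,6,12,13.

6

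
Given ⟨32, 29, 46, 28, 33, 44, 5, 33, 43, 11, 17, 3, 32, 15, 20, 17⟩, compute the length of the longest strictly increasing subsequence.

4

Let dp[i] be the longest increasing subsequence ending at position i. Then dp = [1, 1, 2, 1, 2, 3, 1, 2, 3, 2, 3, 1, 4, 3, 4, 4].
The maximum is 4; one witness is 5, 11, 17, 32 at positions 7,10,11,13.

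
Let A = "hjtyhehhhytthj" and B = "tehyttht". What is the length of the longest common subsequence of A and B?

7

Backtracking the LCS table gives one alignment: t (A3,B1) → e (A6,B2) → h (A9,B3) → y (A10,B4) → t (A11,B5) → t (A12,B6) → h (A13,B7).
So the longest common subsequence has length 7.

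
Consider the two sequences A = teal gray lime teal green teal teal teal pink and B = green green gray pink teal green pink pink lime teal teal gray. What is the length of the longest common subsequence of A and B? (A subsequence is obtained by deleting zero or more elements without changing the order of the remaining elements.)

5

Backtracking the LCS table gives one alignment: gray (A2,B3) → teal (A4,B5) → green (A5,B6) → teal (A6,B10) → teal (A7,B11).
So the longest common subsequence has length 5.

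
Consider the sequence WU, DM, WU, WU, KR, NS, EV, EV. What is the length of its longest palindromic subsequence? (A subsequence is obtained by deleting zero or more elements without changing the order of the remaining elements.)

One longest palindromic subsequence is WU WU WU (positions 1,3,4); it reads the same forward and backward, and the interval DP gives dp[1][8] = 3.

3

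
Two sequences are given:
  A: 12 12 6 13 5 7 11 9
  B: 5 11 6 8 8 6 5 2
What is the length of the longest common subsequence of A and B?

2

A longest common subsequence is 6, 5 (length 2); the LCS DP confirms no longer common subsequence exists.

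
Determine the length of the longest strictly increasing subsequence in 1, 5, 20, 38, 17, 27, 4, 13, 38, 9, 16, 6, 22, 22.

One longest increasing subsequence is 1, 5, 20, 27, 38 (positions 1,2,3,6,9), of length 5; no longer one exists.

5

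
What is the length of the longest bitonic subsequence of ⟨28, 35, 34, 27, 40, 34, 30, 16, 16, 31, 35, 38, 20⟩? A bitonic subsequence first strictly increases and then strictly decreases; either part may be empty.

Let inc[i] be the LIS ending at i and dec[i] the longest strictly decreasing subsequence starting at i. inc = [1, 2, 2, 1, 3, 2, 2, 1, 1, 3, 4, 5, 2], dec = [3, 4, 3, 2, 4, 3, 2, 1, 1, 2, 2, 2, 1].
max_i inc[i]+dec[i]−1 = 6, with one witness 28, 35, 40, 34, 31, 20.

6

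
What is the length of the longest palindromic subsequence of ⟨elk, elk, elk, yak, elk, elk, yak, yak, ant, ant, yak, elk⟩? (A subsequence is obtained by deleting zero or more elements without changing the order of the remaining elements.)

7

Using dp[i][j] = 2 + dp[i+1][j−1] if the ends match, else max(dp[i+1][j], dp[i][j−1]):
dp[1][12] = 7. A witness is elk elk elk yak elk elk elk at positions 1,2,3,4,5,6,12.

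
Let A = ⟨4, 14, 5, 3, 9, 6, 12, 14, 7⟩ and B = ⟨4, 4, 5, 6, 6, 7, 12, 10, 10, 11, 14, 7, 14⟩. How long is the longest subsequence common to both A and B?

6

A longest common subsequence is 4, 5, 6, 12, 14, 7 (length 6); the LCS DP confirms no longer common subsequence exists.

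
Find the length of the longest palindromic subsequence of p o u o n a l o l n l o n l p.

Using dp[i][j] = 2 + dp[i+1][j−1] if the ends match, else max(dp[i+1][j], dp[i][j−1]):
dp[1][15] = 9. A witness is plolnlolp at positions 1,7,8,9,10,11,12,14,15.

9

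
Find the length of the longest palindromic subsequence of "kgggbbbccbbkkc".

8

One longest palindromic subsequence is kbbccbbk (positions 1,6,7,8,9,10,11,13); it reads the same forward and backward, and the interval DP gives dp[1][14] = 8.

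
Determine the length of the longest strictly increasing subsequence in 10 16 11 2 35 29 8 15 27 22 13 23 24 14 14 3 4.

6

Scanning left to right, the best length ending at each element is: 10→1, 16→2, 11→2, 2→1, 35→3, 29→3, 8→2, 15→3, 27→4, 22→4, 13→3, 23→5, 24→6, 14→4, 14→4, 3→2, 4→3.
So the longest increasing subsequence has length 6, e.g. 10, 11, 15, 22, 23, 24.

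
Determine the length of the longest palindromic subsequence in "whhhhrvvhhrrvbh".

One longest palindromic subsequence is hhhvvhhh (positions 2,4,5,7,8,9,10,15); it reads the same forward and backward, and the interval DP gives dp[1][15] = 8.

8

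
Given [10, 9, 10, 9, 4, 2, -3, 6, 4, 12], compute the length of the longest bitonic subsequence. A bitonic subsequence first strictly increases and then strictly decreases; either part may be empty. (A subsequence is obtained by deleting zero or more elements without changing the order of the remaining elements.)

One longest bitonic subsequence is 9, 10, 9, 4, 2, -3 (positions 2,3,4,5,6,7): it rises to 10 then falls. Length 6 is optimal.

6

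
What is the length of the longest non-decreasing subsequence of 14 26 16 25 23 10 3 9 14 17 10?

Let dp[i] be the longest non-decreasing subsequence ending at position i. Then dp = [1, 2, 2, 3, 3, 1, 1, 2, 3, 4, 3].
The maximum is 4; one witness is 3, 9, 14, 17 at positions 7,8,9,10.

4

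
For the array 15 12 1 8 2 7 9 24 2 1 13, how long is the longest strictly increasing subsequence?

Let dp[i] be the longest increasing subsequence ending at position i. Then dp = [1, 1, 1, 2, 2, 3, 4, 5, 2, 1, 5].
The maximum is 5; one witness is 1, 2, 7, 9, 24 at positions 3,5,6,7,8.

5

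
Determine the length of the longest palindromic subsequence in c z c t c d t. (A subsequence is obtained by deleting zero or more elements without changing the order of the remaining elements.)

3

Using dp[i][j] = 2 + dp[i+1][j−1] if the ends match, else max(dp[i+1][j], dp[i][j−1]):
dp[1][7] = 3. A witness is tdt at positions 4,6,7.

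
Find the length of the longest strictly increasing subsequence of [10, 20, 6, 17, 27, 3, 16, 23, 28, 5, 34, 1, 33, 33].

Scanning left to right, the best length ending at each element is: 10→1, 20→2, 6→1, 17→2, 27→3, 3→1, 16→2, 23→3, 28→4, 5→2, 34→5, 1→1, 33→5, 33→5.
So the longest increasing subsequence has length 5, e.g. 10, 20, 27, 28, 34.

5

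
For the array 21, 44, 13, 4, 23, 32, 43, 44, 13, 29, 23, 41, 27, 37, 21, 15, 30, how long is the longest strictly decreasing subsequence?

Let dp[i] be the longest decreasing subsequence ending at position i. Then dp = [1, 1, 2, 3, 2, 2, 2, 1, 3, 3, 4, 3, 4, 4, 5, 6, 5].
The maximum is 6; one witness is 44, 32, 29, 23, 21, 15 at positions 2,6,10,11,15,16.

6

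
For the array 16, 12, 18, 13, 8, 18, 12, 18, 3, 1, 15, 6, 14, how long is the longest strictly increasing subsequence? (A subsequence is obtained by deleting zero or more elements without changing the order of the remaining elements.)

3

Let dp[i] be the longest increasing subsequence ending at position i. Then dp = [1, 1, 2, 2, 1, 3, 2, 3, 1, 1, 3, 2, 3].
The maximum is 3; one witness is 12, 13, 18 at positions 2,4,6.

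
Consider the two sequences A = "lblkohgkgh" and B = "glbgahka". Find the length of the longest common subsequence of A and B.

4

A longest common subsequence is lbhk (length 4); the LCS DP confirms no longer common subsequence exists.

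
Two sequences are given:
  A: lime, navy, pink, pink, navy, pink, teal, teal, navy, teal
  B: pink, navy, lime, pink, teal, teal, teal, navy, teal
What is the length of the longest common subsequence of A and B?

7

Backtracking the LCS table gives one alignment: pink (A4,B1) → navy (A5,B2) → pink (A6,B4) → teal (A7,B6) → teal (A8,B7) → navy (A9,B8) → teal (A10,B9).
So the longest common subsequence has length 7.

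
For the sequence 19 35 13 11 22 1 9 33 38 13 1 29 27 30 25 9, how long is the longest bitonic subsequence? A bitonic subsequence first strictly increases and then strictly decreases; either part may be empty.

One longest bitonic subsequence is 19, 22, 33, 38, 29, 27, 25, 9 (positions 1,5,8,9,12,13,15,16): it rises to 38 then falls. Length 8 is optimal.

8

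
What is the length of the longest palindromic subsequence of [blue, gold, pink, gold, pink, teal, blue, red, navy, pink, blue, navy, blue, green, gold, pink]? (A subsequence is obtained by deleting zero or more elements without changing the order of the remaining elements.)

One longest palindromic subsequence is pink gold blue navy blue navy blue gold pink (positions 3,4,7,9,11,12,13,15,16); it reads the same forward and backward, and the interval DP gives dp[1][16] = 9.

9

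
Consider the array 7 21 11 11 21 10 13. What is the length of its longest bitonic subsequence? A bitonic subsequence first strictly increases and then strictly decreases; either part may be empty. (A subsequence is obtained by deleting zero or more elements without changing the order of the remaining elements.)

4

Let inc[i] be the LIS ending at i and dec[i] the longest strictly decreasing subsequence starting at i. inc = [1, 2, 2, 2, 3, 2, 3], dec = [1, 3, 2, 2, 2, 1, 1].
max_i inc[i]+dec[i]−1 = 4, with one witness 7, 21, 11, 10.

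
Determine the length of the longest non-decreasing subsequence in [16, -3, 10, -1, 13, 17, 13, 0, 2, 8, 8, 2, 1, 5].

Let dp[i] be the longest non-decreasing subsequence ending at position i. Then dp = [1, 1, 2, 2, 3, 4, 4, 3, 4, 5, 6, 5, 4, 6].
The maximum is 6; one witness is -3, -1, 0, 2, 8, 8 at positions 2,4,8,9,10,11.

6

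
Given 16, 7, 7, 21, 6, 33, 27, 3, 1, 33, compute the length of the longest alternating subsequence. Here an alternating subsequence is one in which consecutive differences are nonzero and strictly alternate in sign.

7

Track the best alternating length ending on an up-step vs a down-step at each position: up/down = 1/1, 1/2, 1/2, 3/1, 1/4, 5/1, 5/6, 1/6, 1/6, 7/1.
The maximum over both is 7; one such subsequence is 16, 7, 21, 6, 33, 27, 33.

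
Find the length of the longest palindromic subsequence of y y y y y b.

One longest palindromic subsequence is yyyyy (positions 1,2,3,4,5); it reads the same forward and backward, and the interval DP gives dp[1][6] = 5.

5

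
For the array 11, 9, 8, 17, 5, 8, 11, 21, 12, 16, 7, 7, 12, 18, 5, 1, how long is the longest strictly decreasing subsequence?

6

Let dp[i] be the longest decreasing subsequence ending at position i. Then dp = [1, 2, 3, 1, 4, 3, 2, 1, 2, 2, 4, 4, 3, 2, 5, 6].
The maximum is 6; one witness is 11, 9, 8, 7, 5, 1 at positions 1,2,3,11,15,16.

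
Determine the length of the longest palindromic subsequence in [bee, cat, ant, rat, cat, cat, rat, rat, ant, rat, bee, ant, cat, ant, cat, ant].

Using dp[i][j] = 2 + dp[i+1][j−1] if the ends match, else max(dp[i+1][j], dp[i][j−1]):
dp[1][16] = 9. A witness is ant cat cat ant bee ant cat cat ant at positions 3,5,6,9,11,12,13,15,16.

9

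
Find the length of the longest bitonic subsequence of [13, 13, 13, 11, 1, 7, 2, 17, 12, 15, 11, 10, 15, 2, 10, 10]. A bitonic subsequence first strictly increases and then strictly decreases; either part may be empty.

7

One longest bitonic subsequence is 1, 7, 17, 15, 11, 10, 2 (positions 5,6,8,10,11,12,14): it rises to 17 then falls. Length 7 is optimal.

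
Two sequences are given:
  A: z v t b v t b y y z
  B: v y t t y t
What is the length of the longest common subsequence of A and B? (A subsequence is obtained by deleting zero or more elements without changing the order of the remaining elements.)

4

A longest common subsequence is vtty (length 4); the LCS DP confirms no longer common subsequence exists.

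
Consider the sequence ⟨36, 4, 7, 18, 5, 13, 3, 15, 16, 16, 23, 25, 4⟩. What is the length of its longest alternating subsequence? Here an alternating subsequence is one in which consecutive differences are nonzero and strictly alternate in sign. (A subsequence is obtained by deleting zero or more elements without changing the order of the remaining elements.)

8

Track the best alternating length ending on an up-step vs a down-step at each position: up/down = 1/1, 1/2, 3/2, 3/2, 3/4, 5/4, 1/6, 7/4, 7/4, 7/4, 7/2, 7/2, 7/8.
The maximum over both is 8; one such subsequence is 36, 4, 7, 5, 13, 3, 15, 4.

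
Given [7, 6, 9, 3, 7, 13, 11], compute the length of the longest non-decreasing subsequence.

3

Scanning left to right, the best length ending at each element is: 7→1, 6→1, 9→2, 3→1, 7→2, 13→3, 11→3.
So the longest non-decreasing subsequence has length 3, e.g. 7, 9, 13.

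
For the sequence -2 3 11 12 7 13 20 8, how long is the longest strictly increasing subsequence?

Scanning left to right, the best length ending at each element is: -2→1, 3→2, 11→3, 12→4, 7→3, 13→5, 20→6, 8→4.
So the longest increasing subsequence has length 6, e.g. -2, 3, 11, 12, 13, 20.

6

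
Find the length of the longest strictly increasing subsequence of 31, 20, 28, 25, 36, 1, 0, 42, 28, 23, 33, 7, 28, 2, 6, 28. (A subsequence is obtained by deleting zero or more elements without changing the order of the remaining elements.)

4

One longest increasing subsequence is 20, 28, 36, 42 (positions 2,3,5,8), of length 4; no longer one exists.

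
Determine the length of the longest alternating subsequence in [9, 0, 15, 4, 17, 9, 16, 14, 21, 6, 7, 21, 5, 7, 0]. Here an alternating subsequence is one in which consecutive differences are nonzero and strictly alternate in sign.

A longest alternating subsequence is 9, 0, 15, 4, 17, 9, 16, 14, 21, 6, 7, 5, 7, 0 (positions 1,2,3,4,5,6,7,8,9,10,11,13,14,15); its 13 consecutive differences strictly alternate in sign, and length 14 is optimal.

14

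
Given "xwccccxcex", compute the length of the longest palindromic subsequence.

7

Using dp[i][j] = 2 + dp[i+1][j−1] if the ends match, else max(dp[i+1][j], dp[i][j−1]):
dp[1][10] = 7. A witness is xcccccx at positions 1,3,4,5,6,8,10.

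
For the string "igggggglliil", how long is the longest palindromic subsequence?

Using dp[i][j] = 2 + dp[i+1][j−1] if the ends match, else max(dp[i+1][j], dp[i][j−1]):
dp[1][12] = 8. A witness is iggggggi at positions 1,2,3,4,5,6,7,11.

8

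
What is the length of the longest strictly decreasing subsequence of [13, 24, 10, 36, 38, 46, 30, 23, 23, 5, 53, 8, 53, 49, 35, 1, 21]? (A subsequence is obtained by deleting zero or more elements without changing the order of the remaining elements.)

5

Let dp[i] be the longest decreasing subsequence ending at position i. Then dp = [1, 1, 2, 1, 1, 1, 2, 3, 3, 4, 1, 4, 1, 2, 3, 5, 4].
The maximum is 5; one witness is 36, 30, 23, 5, 1 at positions 4,7,8,10,16.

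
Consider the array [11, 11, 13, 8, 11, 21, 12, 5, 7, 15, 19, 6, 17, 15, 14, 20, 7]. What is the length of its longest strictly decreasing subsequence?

One longest decreasing subsequence is 21, 19, 17, 15, 14, 7 (positions 6,11,13,14,15,17), of length 6; no longer one exists.

6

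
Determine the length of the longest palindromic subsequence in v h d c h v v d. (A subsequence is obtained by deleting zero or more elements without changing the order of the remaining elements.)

5

One longest palindromic subsequence is vhchv (positions 1,2,4,5,7); it reads the same forward and backward, and the interval DP gives dp[1][8] = 5.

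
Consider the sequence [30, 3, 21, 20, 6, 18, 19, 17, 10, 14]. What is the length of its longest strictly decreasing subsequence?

6

Let dp[i] be the longest decreasing subsequence ending at position i. Then dp = [1, 2, 2, 3, 4, 4, 4, 5, 6, 6].
The maximum is 6; one witness is 30, 21, 20, 18, 17, 10 at positions 1,3,4,6,8,9.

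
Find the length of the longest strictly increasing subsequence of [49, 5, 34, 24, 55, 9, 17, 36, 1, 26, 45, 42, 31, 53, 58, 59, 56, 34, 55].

Let dp[i] be the longest increasing subsequence ending at position i. Then dp = [1, 1, 2, 2, 3, 2, 3, 4, 1, 4, 5, 5, 5, 6, 7, 8, 7, 6, 7].
The maximum is 8; one witness is 5, 9, 17, 36, 45, 53, 58, 59 at positions 2,6,7,8,11,14,15,16.

8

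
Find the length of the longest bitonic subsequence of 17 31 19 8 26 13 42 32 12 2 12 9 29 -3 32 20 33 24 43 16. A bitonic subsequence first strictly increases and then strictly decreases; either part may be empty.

8

One longest bitonic subsequence is 17, 19, 26, 42, 32, 29, 24, 16 (positions 1,3,5,7,8,13,18,20): it rises to 42 then falls. Length 8 is optimal.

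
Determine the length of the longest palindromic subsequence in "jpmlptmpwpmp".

One longest palindromic subsequence is pmpwpmp (positions 2,3,5,9,10,11,12); it reads the same forward and backward, and the interval DP gives dp[1][12] = 7.

7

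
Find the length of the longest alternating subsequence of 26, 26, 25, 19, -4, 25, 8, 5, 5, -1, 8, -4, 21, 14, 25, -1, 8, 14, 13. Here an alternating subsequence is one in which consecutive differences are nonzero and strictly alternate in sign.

12

A longest alternating subsequence is 26, 19, 25, 5, 8, -4, 21, 14, 25, -1, 14, 13 (positions 1,4,6,8,11,12,13,14,15,16,18,19); its 11 consecutive differences strictly alternate in sign, and length 12 is optimal.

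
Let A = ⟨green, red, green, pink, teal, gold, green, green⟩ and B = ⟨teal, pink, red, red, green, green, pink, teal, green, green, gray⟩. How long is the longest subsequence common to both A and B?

Backtracking the LCS table gives one alignment: green (A1,B5) → green (A3,B6) → pink (A4,B7) → teal (A5,B8) → green (A7,B9) → green (A8,B10).
So the longest common subsequence has length 6.

6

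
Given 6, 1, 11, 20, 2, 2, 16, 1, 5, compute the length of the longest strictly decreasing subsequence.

One longest decreasing subsequence is 6, 2, 1 (positions 1,5,8), of length 3; no longer one exists.

3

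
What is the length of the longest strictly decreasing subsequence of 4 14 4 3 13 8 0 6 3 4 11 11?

5

Let dp[i] be the longest decreasing subsequence ending at position i. Then dp = [1, 1, 2, 3, 2, 3, 4, 4, 5, 5, 3, 3].
The maximum is 5; one witness is 14, 13, 8, 6, 3 at positions 2,5,6,8,9.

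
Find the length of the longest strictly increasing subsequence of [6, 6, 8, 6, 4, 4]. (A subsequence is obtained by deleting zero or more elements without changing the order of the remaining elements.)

2

One longest increasing subsequence is 6, 8 (positions 1,3), of length 2; no longer one exists.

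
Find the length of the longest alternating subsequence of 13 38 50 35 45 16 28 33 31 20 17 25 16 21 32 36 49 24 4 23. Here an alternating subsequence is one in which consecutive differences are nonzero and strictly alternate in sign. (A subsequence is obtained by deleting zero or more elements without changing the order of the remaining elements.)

12

Track the best alternating length ending on an up-step vs a down-step at each position: up/down = 1/1, 2/1, 2/1, 2/3, 4/3, 2/5, 6/5, 6/5, 6/7, 6/7, 6/7, 8/7, 2/9, 10/9, 10/7, 10/5, 10/3, 10/11, 1/11, 12/11.
The maximum over both is 12; one such subsequence is 13, 38, 35, 45, 16, 28, 20, 25, 16, 21, 4, 23.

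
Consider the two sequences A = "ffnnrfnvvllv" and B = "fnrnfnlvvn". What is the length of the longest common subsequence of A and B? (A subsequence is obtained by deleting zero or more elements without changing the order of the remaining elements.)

7

A longest common subsequence is fnnfnvv (length 7); the LCS DP confirms no longer common subsequence exists.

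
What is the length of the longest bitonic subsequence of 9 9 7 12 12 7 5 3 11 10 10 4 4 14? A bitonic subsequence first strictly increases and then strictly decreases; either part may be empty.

One longest bitonic subsequence is 9, 12, 11, 10, 4 (positions 1,4,9,11,13): it rises to 12 then falls. Length 5 is optimal.

5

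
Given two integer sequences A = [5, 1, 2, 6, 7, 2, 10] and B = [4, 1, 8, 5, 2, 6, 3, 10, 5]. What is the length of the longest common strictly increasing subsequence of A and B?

For each value that appears in both, track the longest common increasing run ending there.
The best achievable length is 4; one witness is 1, 2, 6, 10 (A-positions 2,3,4,7, B-positions 2,5,6,8).

4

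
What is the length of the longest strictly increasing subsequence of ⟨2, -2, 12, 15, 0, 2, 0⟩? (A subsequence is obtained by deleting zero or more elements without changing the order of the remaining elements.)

3

Let dp[i] be the longest increasing subsequence ending at position i. Then dp = [1, 1, 2, 3, 2, 3, 2].
The maximum is 3; one witness is 2, 12, 15 at positions 1,3,4.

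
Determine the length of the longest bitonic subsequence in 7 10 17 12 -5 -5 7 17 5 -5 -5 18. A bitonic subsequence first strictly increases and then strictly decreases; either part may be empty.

7

Let inc[i] be the LIS ending at i and dec[i] the longest strictly decreasing subsequence starting at i. inc = [1, 2, 3, 3, 1, 1, 2, 4, 2, 1, 1, 5], dec = [3, 4, 5, 4, 1, 1, 3, 3, 2, 1, 1, 1].
max_i inc[i]+dec[i]−1 = 7, with one witness 7, 10, 17, 12, 7, 5, -5.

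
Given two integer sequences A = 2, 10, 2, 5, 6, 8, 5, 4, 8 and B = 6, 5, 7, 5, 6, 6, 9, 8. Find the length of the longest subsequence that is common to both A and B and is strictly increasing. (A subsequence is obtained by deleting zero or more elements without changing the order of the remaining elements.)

3

A longest common strictly increasing subsequence is 5, 6, 8 (length 3); it appears in order in both A and B, and no longer such subsequence exists.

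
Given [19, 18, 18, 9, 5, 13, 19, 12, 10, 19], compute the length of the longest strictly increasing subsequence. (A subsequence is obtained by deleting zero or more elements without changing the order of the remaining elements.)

3

Let dp[i] be the longest increasing subsequence ending at position i. Then dp = [1, 1, 1, 1, 1, 2, 3, 2, 2, 3].
The maximum is 3; one witness is 9, 13, 19 at positions 4,6,7.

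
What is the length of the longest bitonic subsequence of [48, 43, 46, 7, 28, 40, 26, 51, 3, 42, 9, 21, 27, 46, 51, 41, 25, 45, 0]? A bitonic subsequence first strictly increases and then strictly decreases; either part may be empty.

Let inc[i] be the LIS ending at i and dec[i] the longest strictly decreasing subsequence starting at i. inc = [1, 1, 2, 1, 2, 3, 2, 4, 1, 4, 2, 3, 4, 5, 6, 5, 4, 6, 1], dec = [6, 5, 5, 3, 4, 4, 3, 5, 2, 4, 2, 2, 3, 4, 4, 3, 2, 2, 1].
max_i inc[i]+dec[i]−1 = 9, with one witness 7, 28, 40, 42, 46, 51, 41, 25, 0.

9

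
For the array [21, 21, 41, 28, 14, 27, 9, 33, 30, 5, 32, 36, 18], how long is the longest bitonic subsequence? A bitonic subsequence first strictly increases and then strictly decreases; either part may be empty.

6

Let inc[i] be the LIS ending at i and dec[i] the longest strictly decreasing subsequence starting at i. inc = [1, 1, 2, 2, 1, 2, 1, 3, 3, 1, 4, 5, 2], dec = [4, 4, 5, 4, 3, 3, 2, 3, 2, 1, 2, 2, 1].
max_i inc[i]+dec[i]−1 = 6, with one witness 21, 41, 28, 27, 9, 5.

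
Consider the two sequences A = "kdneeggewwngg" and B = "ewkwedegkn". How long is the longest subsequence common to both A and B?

Backtracking the LCS table gives one alignment: k (A1,B3) → d (A2,B6) → e (A5,B7) → g (A6,B8) → n (A11,B10).
So the longest common subsequence has length 5.

5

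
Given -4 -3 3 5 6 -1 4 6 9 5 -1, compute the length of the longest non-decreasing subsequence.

Scanning left to right, the best length ending at each element is: -4→1, -3→2, 3→3, 5→4, 6→5, -1→3, 4→4, 6→6, 9→7, 5→5, -1→4.
So the longest non-decreasing subsequence has length 7, e.g. -4, -3, 3, 5, 6, 6, 9.

7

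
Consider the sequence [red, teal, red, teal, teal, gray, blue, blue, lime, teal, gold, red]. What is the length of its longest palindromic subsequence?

6

Using dp[i][j] = 2 + dp[i+1][j−1] if the ends match, else max(dp[i+1][j], dp[i][j−1]):
dp[1][12] = 6. A witness is red teal blue blue teal red at positions 1,5,7,8,10,12.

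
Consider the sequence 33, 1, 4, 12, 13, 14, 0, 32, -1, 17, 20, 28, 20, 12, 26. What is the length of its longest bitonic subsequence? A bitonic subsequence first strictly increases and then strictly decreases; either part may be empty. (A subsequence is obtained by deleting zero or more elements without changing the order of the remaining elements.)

Let inc[i] be the LIS ending at i and dec[i] the longest strictly decreasing subsequence starting at i. inc = [1, 1, 2, 3, 4, 5, 1, 6, 1, 6, 7, 8, 7, 3, 8], dec = [5, 3, 3, 3, 3, 3, 2, 4, 1, 2, 2, 3, 2, 1, 1].
max_i inc[i]+dec[i]−1 = 10, with one witness 1, 4, 12, 13, 14, 17, 20, 28, 20, 12.

10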